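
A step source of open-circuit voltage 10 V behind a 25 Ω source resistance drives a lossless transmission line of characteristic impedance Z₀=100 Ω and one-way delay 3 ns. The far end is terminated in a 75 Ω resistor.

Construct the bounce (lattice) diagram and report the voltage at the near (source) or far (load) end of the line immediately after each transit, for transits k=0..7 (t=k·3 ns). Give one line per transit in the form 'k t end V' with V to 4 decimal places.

0 0 source 8.0000
1 3 load 6.8571
2 6 source 7.5429
3 9 load 7.4449
4 12 source 7.5037
5 15 load 7.4953
6 18 source 7.5003
7 21 load 7.4996

Γ_L=-0.142857, Γ_S=-0.600000; launch V₁=10·100/125=8.000000
k=0 src: V=8.0000
k=1 load: inc=8.000000, refl=8.000000·-0.142857=-1.1429; V=0.000000+8.000000+-1.142857=6.8571
k=2 src: inc=-1.142857, refl=-1.142857·-0.600000=0.6857; V=8.000000+-1.142857+0.685714=7.5429
k=3 load: inc=0.685714, refl=0.685714·-0.142857=-0.0980; V=6.857143+0.685714+-0.097959=7.4449
k=4 src: inc=-0.097959, refl=-0.097959·-0.600000=0.0588; V=7.542857+-0.097959+0.058776=7.5037
k=5 load: inc=0.058776, refl=0.058776·-0.142857=-0.0084; V=7.444898+0.058776+-0.008397=7.4953
k=6 src: inc=-0.008397, refl=-0.008397·-0.600000=0.0050; V=7.503673+-0.008397+0.005038=7.5003
k=7 load: inc=0.005038, refl=0.005038·-0.142857=-0.0007; V=7.495277+0.005038+-0.000720=7.4996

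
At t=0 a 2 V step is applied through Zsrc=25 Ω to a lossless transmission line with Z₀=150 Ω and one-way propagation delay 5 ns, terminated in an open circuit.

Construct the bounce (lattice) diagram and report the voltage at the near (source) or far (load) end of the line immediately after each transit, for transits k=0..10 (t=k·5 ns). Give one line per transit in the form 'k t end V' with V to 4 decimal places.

0 0 source 1.7143
1 5 load 3.4286
2 10 source 2.2041
3 15 load 0.9796
4 20 source 1.8542
5 25 load 2.7289
6 30 source 2.1041
7 35 load 1.4794
8 40 source 1.9256
9 45 load 2.3719
10 50 source 2.0531

Γ_L=1.000000, Γ_S=-0.714286; launch V₁=2·150/175=1.714286
k=0 src: V=1.7143
k=1 load: inc=1.714286, refl=1.714286·1.000000=1.7143; V=0.000000+1.714286+1.714286=3.4286
k=2 src: inc=1.714286, refl=1.714286·-0.714286=-1.2245; V=1.714286+1.714286+-1.224490=2.2041
k=3 load: inc=-1.224490, refl=-1.224490·1.000000=-1.2245; V=3.428571+-1.224490+-1.224490=0.9796
k=4 src: inc=-1.224490, refl=-1.224490·-0.714286=0.8746; V=2.204082+-1.224490+0.874636=1.8542
k=5 load: inc=0.874636, refl=0.874636·1.000000=0.8746; V=0.979592+0.874636+0.874636=2.7289
k=6 src: inc=0.874636, refl=0.874636·-0.714286=-0.6247; V=1.854227+0.874636+-0.624740=2.1041
k=7 load: inc=-0.624740, refl=-0.624740·1.000000=-0.6247; V=2.728863+-0.624740+-0.624740=1.4794
k=8 src: inc=-0.624740, refl=-0.624740·-0.714286=0.4462; V=2.104123+-0.624740+0.446243=1.9256
k=9 load: inc=0.446243, refl=0.446243·1.000000=0.4462; V=1.479384+0.446243+0.446243=2.3719
k=10 src: inc=0.446243, refl=0.446243·-0.714286=-0.3187; V=1.925626+0.446243+-0.318745=2.0531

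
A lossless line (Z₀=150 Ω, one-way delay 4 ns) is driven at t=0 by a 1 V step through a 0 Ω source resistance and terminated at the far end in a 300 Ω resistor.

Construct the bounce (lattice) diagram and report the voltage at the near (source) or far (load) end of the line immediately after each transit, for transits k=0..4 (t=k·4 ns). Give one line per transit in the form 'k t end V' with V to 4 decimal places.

0 0 source 1.0000
1 4 load 1.3333
2 8 source 1.0000
3 12 load 0.8889
4 16 source 1.0000

Γ_L=0.333333, Γ_S=-1.000000; launch V₁=1·150/150=1.000000
k=0 src: V=1.0000
k=1 load: inc=1.000000, refl=1.000000·0.333333=0.3333; V=0.000000+1.000000+0.333333=1.3333
k=2 src: inc=0.333333, refl=0.333333·-1.000000=-0.3333; V=1.000000+0.333333+-0.333333=1.0000
k=3 load: inc=-0.333333, refl=-0.333333·0.333333=-0.1111; V=1.333333+-0.333333+-0.111111=0.8889
k=4 src: inc=-0.111111, refl=-0.111111·-1.000000=0.1111; V=1.000000+-0.111111+0.111111=1.0000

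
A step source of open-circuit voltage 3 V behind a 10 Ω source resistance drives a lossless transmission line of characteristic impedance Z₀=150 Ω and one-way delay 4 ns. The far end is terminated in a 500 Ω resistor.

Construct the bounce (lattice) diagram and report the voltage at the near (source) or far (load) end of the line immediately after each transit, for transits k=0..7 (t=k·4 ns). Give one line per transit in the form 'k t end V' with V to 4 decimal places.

Γ_L=0.538462, Γ_S=-0.875000; launch V₁=3·150/160=2.812500
k=0 src: V=2.8125
k=1 load: inc=2.812500, refl=2.812500·0.538462=1.5144; V=0.000000+2.812500+1.514423=4.3269
k=2 src: inc=1.514423, refl=1.514423·-0.875000=-1.3251; V=2.812500+1.514423+-1.325120=3.0018
k=3 load: inc=-1.325120, refl=-1.325120·0.538462=-0.7135; V=4.326923+-1.325120+-0.713526=2.2883
k=4 src: inc=-0.713526, refl=-0.713526·-0.875000=0.6243; V=3.001803+-0.713526+0.624335=2.9126
k=5 load: inc=0.624335, refl=0.624335·0.538462=0.3362; V=2.288277+0.624335+0.336181=3.2488
k=6 src: inc=0.336181, refl=0.336181·-0.875000=-0.2942; V=2.912612+0.336181+-0.294158=2.9546
k=7 load: inc=-0.294158, refl=-0.294158·0.538462=-0.1584; V=3.248793+-0.294158+-0.158393=2.7962

0 0 source 2.8125
1 4 load 4.3269
2 8 source 3.0018
3 12 load 2.2883
4 16 source 2.9126
5 20 load 3.2488
6 24 source 2.9546
7 28 load 2.7962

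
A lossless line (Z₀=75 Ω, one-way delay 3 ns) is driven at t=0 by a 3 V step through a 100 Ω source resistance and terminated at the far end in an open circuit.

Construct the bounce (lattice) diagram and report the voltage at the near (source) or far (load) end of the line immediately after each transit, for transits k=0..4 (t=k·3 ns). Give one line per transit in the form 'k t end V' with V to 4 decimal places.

Γ_L=1.000000, Γ_S=0.142857; launch V₁=3·75/175=1.285714
k=0 src: V=1.2857
k=1 load: inc=1.285714, refl=1.285714·1.000000=1.2857; V=0.000000+1.285714+1.285714=2.5714
k=2 src: inc=1.285714, refl=1.285714·0.142857=0.1837; V=1.285714+1.285714+0.183673=2.7551
k=3 load: inc=0.183673, refl=0.183673·1.000000=0.1837; V=2.571429+0.183673+0.183673=2.9388
k=4 src: inc=0.183673, refl=0.183673·0.142857=0.0262; V=2.755102+0.183673+0.026239=2.9650

0 0 source 1.2857
1 3 load 2.5714
2 6 source 2.7551
3 9 load 2.9388
4 12 source 2.9650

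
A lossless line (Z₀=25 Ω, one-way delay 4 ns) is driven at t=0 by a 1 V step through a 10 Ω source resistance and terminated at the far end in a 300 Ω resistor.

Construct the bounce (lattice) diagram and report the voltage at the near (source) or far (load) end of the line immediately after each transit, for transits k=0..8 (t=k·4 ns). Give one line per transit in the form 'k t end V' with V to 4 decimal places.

0 0 source 0.7143
1 4 load 1.3187
2 8 source 1.0597
3 12 load 0.8405
4 16 source 0.9344
5 20 load 1.0139
6 24 source 0.9798
7 28 load 0.9510
8 32 source 0.9634

Γ_L=0.846154, Γ_S=-0.428571; launch V₁=1·25/35=0.714286
k=0 src: V=0.7143
k=1 load: inc=0.714286, refl=0.714286·0.846154=0.6044; V=0.000000+0.714286+0.604396=1.3187
k=2 src: inc=0.604396, refl=0.604396·-0.428571=-0.2590; V=0.714286+0.604396+-0.259027=1.0597
k=3 load: inc=-0.259027, refl=-0.259027·0.846154=-0.2192; V=1.318681+-0.259027+-0.219176=0.8405
k=4 src: inc=-0.219176, refl=-0.219176·-0.428571=0.0939; V=1.059655+-0.219176+0.093933=0.9344
k=5 load: inc=0.093933, refl=0.093933·0.846154=0.0795; V=0.840478+0.093933+0.079482=1.0139
k=6 src: inc=0.079482, refl=0.079482·-0.428571=-0.0341; V=0.934411+0.079482+-0.034064=0.9798
k=7 load: inc=-0.034064, refl=-0.034064·0.846154=-0.0288; V=1.013893+-0.034064+-0.028823=0.9510
k=8 src: inc=-0.028823, refl=-0.028823·-0.428571=0.0124; V=0.979829+-0.028823+0.012353=0.9634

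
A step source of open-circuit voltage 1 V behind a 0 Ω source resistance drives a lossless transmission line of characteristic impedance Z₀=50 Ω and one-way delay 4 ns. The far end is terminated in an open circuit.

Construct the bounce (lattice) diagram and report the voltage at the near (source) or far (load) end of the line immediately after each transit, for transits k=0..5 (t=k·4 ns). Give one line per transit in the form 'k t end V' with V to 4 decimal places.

0 0 source 1.0000
1 4 load 2.0000
2 8 source 1.0000
3 12 load 0.0000
4 16 source 1.0000
5 20 load 2.0000

Γ_L=1.000000, Γ_S=-1.000000; launch V₁=1·50/50=1.000000
k=0 src: V=1.0000
k=1 load: inc=1.000000, refl=1.000000·1.000000=1.0000; V=0.000000+1.000000+1.000000=2.0000
k=2 src: inc=1.000000, refl=1.000000·-1.000000=-1.0000; V=1.000000+1.000000+-1.000000=1.0000
k=3 load: inc=-1.000000, refl=-1.000000·1.000000=-1.0000; V=2.000000+-1.000000+-1.000000=0.0000
k=4 src: inc=-1.000000, refl=-1.000000·-1.000000=1.0000; V=1.000000+-1.000000+1.000000=1.0000
k=5 load: inc=1.000000, refl=1.000000·1.000000=1.0000; V=0.000000+1.000000+1.000000=2.0000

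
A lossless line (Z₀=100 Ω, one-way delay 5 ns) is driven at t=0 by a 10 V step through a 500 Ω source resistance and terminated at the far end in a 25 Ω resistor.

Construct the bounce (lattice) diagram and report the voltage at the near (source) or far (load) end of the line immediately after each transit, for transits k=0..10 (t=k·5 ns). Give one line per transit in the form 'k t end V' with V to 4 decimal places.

0 0 source 1.6667
1 5 load 0.6667
2 10 source 0.0000
3 15 load 0.4000
4 20 source 0.6667
5 25 load 0.5067
6 30 source 0.4000
7 35 load 0.4640
8 40 source 0.5067
9 45 load 0.4811
10 50 source 0.4640

Γ_L=-0.600000, Γ_S=0.666667; launch V₁=10·100/600=1.666667
k=0 src: V=1.6667
k=1 load: inc=1.666667, refl=1.666667·-0.600000=-1.0000; V=0.000000+1.666667+-1.000000=0.6667
k=2 src: inc=-1.000000, refl=-1.000000·0.666667=-0.6667; V=1.666667+-1.000000+-0.666667=0.0000
k=3 load: inc=-0.666667, refl=-0.666667·-0.600000=0.4000; V=0.666667+-0.666667+0.400000=0.4000
k=4 src: inc=0.400000, refl=0.400000·0.666667=0.2667; V=0.000000+0.400000+0.266667=0.6667
k=5 load: inc=0.266667, refl=0.266667·-0.600000=-0.1600; V=0.400000+0.266667+-0.160000=0.5067
k=6 src: inc=-0.160000, refl=-0.160000·0.666667=-0.1067; V=0.666667+-0.160000+-0.106667=0.4000
k=7 load: inc=-0.106667, refl=-0.106667·-0.600000=0.0640; V=0.506667+-0.106667+0.064000=0.4640
k=8 src: inc=0.064000, refl=0.064000·0.666667=0.0427; V=0.400000+0.064000+0.042667=0.5067
k=9 load: inc=0.042667, refl=0.042667·-0.600000=-0.0256; V=0.464000+0.042667+-0.025600=0.4811
k=10 src: inc=-0.025600, refl=-0.025600·0.666667=-0.0171; V=0.506667+-0.025600+-0.017067=0.4640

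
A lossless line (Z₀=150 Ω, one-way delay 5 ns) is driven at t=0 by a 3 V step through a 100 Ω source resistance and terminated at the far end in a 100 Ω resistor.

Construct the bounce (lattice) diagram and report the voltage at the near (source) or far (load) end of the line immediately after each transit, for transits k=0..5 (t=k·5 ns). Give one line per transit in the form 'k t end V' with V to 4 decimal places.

Γ_L=-0.200000, Γ_S=-0.200000; launch V₁=3·150/250=1.800000
k=0 src: V=1.8000
k=1 load: inc=1.800000, refl=1.800000·-0.200000=-0.3600; V=0.000000+1.800000+-0.360000=1.4400
k=2 src: inc=-0.360000, refl=-0.360000·-0.200000=0.0720; V=1.800000+-0.360000+0.072000=1.5120
k=3 load: inc=0.072000, refl=0.072000·-0.200000=-0.0144; V=1.440000+0.072000+-0.014400=1.4976
k=4 src: inc=-0.014400, refl=-0.014400·-0.200000=0.0029; V=1.512000+-0.014400+0.002880=1.5005
k=5 load: inc=0.002880, refl=0.002880·-0.200000=-0.0006; V=1.497600+0.002880+-0.000576=1.4999

0 0 source 1.8000
1 5 load 1.4400
2 10 source 1.5120
3 15 load 1.4976
4 20 source 1.5005
5 25 load 1.4999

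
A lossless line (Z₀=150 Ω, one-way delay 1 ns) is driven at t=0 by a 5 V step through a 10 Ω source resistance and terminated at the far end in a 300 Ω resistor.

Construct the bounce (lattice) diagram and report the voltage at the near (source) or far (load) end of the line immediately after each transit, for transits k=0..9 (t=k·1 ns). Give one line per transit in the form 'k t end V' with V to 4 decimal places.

0 0 source 4.6875
1 1 load 6.2500
2 2 source 4.8828
3 3 load 4.4271
4 4 source 4.8258
5 5 load 4.9588
6 6 source 4.8425
7 7 load 4.8037
8 8 source 4.8376
9 9 load 4.8489

Γ_L=0.333333, Γ_S=-0.875000; launch V₁=5·150/160=4.687500
k=0 src: V=4.6875
k=1 load: inc=4.687500, refl=4.687500·0.333333=1.5625; V=0.000000+4.687500+1.562500=6.2500
k=2 src: inc=1.562500, refl=1.562500·-0.875000=-1.3672; V=4.687500+1.562500+-1.367188=4.8828
k=3 load: inc=-1.367188, refl=-1.367188·0.333333=-0.4557; V=6.250000+-1.367188+-0.455729=4.4271
k=4 src: inc=-0.455729, refl=-0.455729·-0.875000=0.3988; V=4.882812+-0.455729+0.398763=4.8258
k=5 load: inc=0.398763, refl=0.398763·0.333333=0.1329; V=4.427083+0.398763+0.132921=4.9588
k=6 src: inc=0.132921, refl=0.132921·-0.875000=-0.1163; V=4.825846+0.132921+-0.116306=4.8425
k=7 load: inc=-0.116306, refl=-0.116306·0.333333=-0.0388; V=4.958767+-0.116306+-0.038769=4.8037
k=8 src: inc=-0.038769, refl=-0.038769·-0.875000=0.0339; V=4.842461+-0.038769+0.033923=4.8376
k=9 load: inc=0.033923, refl=0.033923·0.333333=0.0113; V=4.803693+0.033923+0.011308=4.8489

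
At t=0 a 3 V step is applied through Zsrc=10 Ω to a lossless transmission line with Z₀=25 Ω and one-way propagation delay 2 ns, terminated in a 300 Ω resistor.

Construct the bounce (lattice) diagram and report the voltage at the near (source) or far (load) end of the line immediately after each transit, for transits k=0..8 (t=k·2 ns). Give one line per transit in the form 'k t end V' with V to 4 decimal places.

Γ_L=0.846154, Γ_S=-0.428571; launch V₁=3·25/35=2.142857
k=0 src: V=2.1429
k=1 load: inc=2.142857, refl=2.142857·0.846154=1.8132; V=0.000000+2.142857+1.813187=3.9560
k=2 src: inc=1.813187, refl=1.813187·-0.428571=-0.7771; V=2.142857+1.813187+-0.777080=3.1790
k=3 load: inc=-0.777080, refl=-0.777080·0.846154=-0.6575; V=3.956044+-0.777080+-0.657529=2.5214
k=4 src: inc=-0.657529, refl=-0.657529·-0.428571=0.2818; V=3.178964+-0.657529+0.281798=2.8032
k=5 load: inc=0.281798, refl=0.281798·0.846154=0.2384; V=2.521435+0.281798+0.238445=3.0417
k=6 src: inc=0.238445, refl=0.238445·-0.428571=-0.1022; V=2.803233+0.238445+-0.102191=2.9395
k=7 load: inc=-0.102191, refl=-0.102191·0.846154=-0.0865; V=3.041678+-0.102191+-0.086469=2.8530
k=8 src: inc=-0.086469, refl=-0.086469·-0.428571=0.0371; V=2.939487+-0.086469+0.037058=2.8901

0 0 source 2.1429
1 2 load 3.9560
2 4 source 3.1790
3 6 load 2.5214
4 8 source 2.8032
5 10 load 3.0417
6 12 source 2.9395
7 14 load 2.8530
8 16 source 2.8901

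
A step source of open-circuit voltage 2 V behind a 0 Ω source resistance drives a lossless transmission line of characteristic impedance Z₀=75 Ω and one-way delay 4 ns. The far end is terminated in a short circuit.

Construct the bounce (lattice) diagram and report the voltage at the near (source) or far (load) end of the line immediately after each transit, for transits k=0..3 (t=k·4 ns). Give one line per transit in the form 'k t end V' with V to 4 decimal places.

0 0 source 2.0000
1 4 load 0.0000
2 8 source 2.0000
3 12 load 0.0000

Γ_L=-1.000000, Γ_S=-1.000000; launch V₁=2·75/75=2.000000
k=0 src: V=2.0000
k=1 load: inc=2.000000, refl=2.000000·-1.000000=-2.0000; V=0.000000+2.000000+-2.000000=0.0000
k=2 src: inc=-2.000000, refl=-2.000000·-1.000000=2.0000; V=2.000000+-2.000000+2.000000=2.0000
k=3 load: inc=2.000000, refl=2.000000·-1.000000=-2.0000; V=0.000000+2.000000+-2.000000=0.0000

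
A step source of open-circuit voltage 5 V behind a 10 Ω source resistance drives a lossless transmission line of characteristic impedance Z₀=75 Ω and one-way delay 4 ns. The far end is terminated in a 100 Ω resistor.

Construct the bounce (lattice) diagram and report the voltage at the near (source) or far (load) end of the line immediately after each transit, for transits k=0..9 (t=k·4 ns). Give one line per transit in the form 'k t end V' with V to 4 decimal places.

0 0 source 4.4118
1 4 load 5.0420
2 8 source 4.5601
3 12 load 4.4912
4 16 source 4.5439
5 20 load 4.5514
6 24 source 4.5456
7 28 load 4.5448
8 32 source 4.5454
9 36 load 4.5455

Γ_L=0.142857, Γ_S=-0.764706; launch V₁=5·75/85=4.411765
k=0 src: V=4.4118
k=1 load: inc=4.411765, refl=4.411765·0.142857=0.6303; V=0.000000+4.411765+0.630252=5.0420
k=2 src: inc=0.630252, refl=0.630252·-0.764706=-0.4820; V=4.411765+0.630252+-0.481957=4.5601
k=3 load: inc=-0.481957, refl=-0.481957·0.142857=-0.0689; V=5.042017+-0.481957+-0.068851=4.4912
k=4 src: inc=-0.068851, refl=-0.068851·-0.764706=0.0527; V=4.560059+-0.068851+0.052651=4.5439
k=5 load: inc=0.052651, refl=0.052651·0.142857=0.0075; V=4.491208+0.052651+0.007522=4.5514
k=6 src: inc=0.007522, refl=0.007522·-0.764706=-0.0058; V=4.543859+0.007522+-0.005752=4.5456
k=7 load: inc=-0.005752, refl=-0.005752·0.142857=-0.0008; V=4.551381+-0.005752+-0.000822=4.5448
k=8 src: inc=-0.000822, refl=-0.000822·-0.764706=0.0006; V=4.545629+-0.000822+0.000628=4.5454
k=9 load: inc=0.000628, refl=0.000628·0.142857=0.0001; V=4.544807+0.000628+0.000090=4.5455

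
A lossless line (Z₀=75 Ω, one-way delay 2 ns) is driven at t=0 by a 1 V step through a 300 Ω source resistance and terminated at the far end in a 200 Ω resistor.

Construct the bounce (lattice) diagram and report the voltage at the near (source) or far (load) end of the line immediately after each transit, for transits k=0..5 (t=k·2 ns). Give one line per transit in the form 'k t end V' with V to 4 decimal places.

Γ_L=0.454545, Γ_S=0.600000; launch V₁=1·75/375=0.200000
k=0 src: V=0.2000
k=1 load: inc=0.200000, refl=0.200000·0.454545=0.0909; V=0.000000+0.200000+0.090909=0.2909
k=2 src: inc=0.090909, refl=0.090909·0.600000=0.0545; V=0.200000+0.090909+0.054545=0.3455
k=3 load: inc=0.054545, refl=0.054545·0.454545=0.0248; V=0.290909+0.054545+0.024793=0.3702
k=4 src: inc=0.024793, refl=0.024793·0.600000=0.0149; V=0.345455+0.024793+0.014876=0.3851
k=5 load: inc=0.014876, refl=0.014876·0.454545=0.0068; V=0.370248+0.014876+0.006762=0.3919

0 0 source 0.2000
1 2 load 0.2909
2 4 source 0.3455
3 6 load 0.3702
4 8 source 0.3851
5 10 load 0.3919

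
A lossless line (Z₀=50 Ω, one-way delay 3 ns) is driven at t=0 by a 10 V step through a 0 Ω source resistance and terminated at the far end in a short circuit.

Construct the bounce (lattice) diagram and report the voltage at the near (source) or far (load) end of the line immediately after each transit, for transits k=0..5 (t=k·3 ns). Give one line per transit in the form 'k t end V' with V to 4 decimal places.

0 0 source 10.0000
1 3 load 0.0000
2 6 source 10.0000
3 9 load 0.0000
4 12 source 10.0000
5 15 load 0.0000

Γ_L=-1.000000, Γ_S=-1.000000; launch V₁=10·50/50=10.000000
k=0 src: V=10.0000
k=1 load: inc=10.000000, refl=10.000000·-1.000000=-10.0000; V=0.000000+10.000000+-10.000000=0.0000
k=2 src: inc=-10.000000, refl=-10.000000·-1.000000=10.0000; V=10.000000+-10.000000+10.000000=10.0000
k=3 load: inc=10.000000, refl=10.000000·-1.000000=-10.0000; V=0.000000+10.000000+-10.000000=0.0000
k=4 src: inc=-10.000000, refl=-10.000000·-1.000000=10.0000; V=10.000000+-10.000000+10.000000=10.0000
k=5 load: inc=10.000000, refl=10.000000·-1.000000=-10.0000; V=0.000000+10.000000+-10.000000=0.0000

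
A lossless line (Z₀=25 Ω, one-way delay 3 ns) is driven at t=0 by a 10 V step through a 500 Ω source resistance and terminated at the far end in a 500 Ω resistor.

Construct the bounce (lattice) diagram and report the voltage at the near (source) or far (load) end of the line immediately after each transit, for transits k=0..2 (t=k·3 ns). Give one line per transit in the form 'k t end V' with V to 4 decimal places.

0 0 source 0.4762
1 3 load 0.9070
2 6 source 1.2968

Γ_L=0.904762, Γ_S=0.904762; launch V₁=10·25/525=0.476190
k=0 src: V=0.4762
k=1 load: inc=0.476190, refl=0.476190·0.904762=0.4308; V=0.000000+0.476190+0.430839=0.9070
k=2 src: inc=0.430839, refl=0.430839·0.904762=0.3898; V=0.476190+0.430839+0.389807=1.2968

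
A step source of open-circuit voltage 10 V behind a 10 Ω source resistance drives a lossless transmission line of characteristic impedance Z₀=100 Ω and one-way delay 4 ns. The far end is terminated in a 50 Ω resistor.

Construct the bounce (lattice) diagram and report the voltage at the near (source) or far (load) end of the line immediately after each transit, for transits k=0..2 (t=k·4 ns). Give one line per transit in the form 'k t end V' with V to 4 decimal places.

Γ_L=-0.333333, Γ_S=-0.818182; launch V₁=10·100/110=9.090909
k=0 src: V=9.0909
k=1 load: inc=9.090909, refl=9.090909·-0.333333=-3.0303; V=0.000000+9.090909+-3.030303=6.0606
k=2 src: inc=-3.030303, refl=-3.030303·-0.818182=2.4793; V=9.090909+-3.030303+2.479339=8.5399

0 0 source 9.0909
1 4 load 6.0606
2 8 source 8.5399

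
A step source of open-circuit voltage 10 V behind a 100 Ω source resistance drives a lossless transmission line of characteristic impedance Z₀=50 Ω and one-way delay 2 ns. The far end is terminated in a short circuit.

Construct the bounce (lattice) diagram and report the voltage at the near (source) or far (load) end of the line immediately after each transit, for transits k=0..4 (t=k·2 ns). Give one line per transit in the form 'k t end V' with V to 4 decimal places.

Γ_L=-1.000000, Γ_S=0.333333; launch V₁=10·50/150=3.333333
k=0 src: V=3.3333
k=1 load: inc=3.333333, refl=3.333333·-1.000000=-3.3333; V=0.000000+3.333333+-3.333333=0.0000
k=2 src: inc=-3.333333, refl=-3.333333·0.333333=-1.1111; V=3.333333+-3.333333+-1.111111=-1.1111
k=3 load: inc=-1.111111, refl=-1.111111·-1.000000=1.1111; V=0.000000+-1.111111+1.111111=0.0000
k=4 src: inc=1.111111, refl=1.111111·0.333333=0.3704; V=-1.111111+1.111111+0.370370=0.3704

0 0 source 3.3333
1 2 load 0.0000
2 4 source -1.1111
3 6 load 0.0000
4 8 source 0.3704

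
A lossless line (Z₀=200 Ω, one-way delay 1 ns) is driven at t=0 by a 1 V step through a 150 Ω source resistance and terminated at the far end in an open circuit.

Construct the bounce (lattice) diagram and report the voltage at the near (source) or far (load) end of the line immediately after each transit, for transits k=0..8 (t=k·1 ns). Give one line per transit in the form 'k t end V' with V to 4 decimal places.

Γ_L=1.000000, Γ_S=-0.142857; launch V₁=1·200/350=0.571429
k=0 src: V=0.5714
k=1 load: inc=0.571429, refl=0.571429·1.000000=0.5714; V=0.000000+0.571429+0.571429=1.1429
k=2 src: inc=0.571429, refl=0.571429·-0.142857=-0.0816; V=0.571429+0.571429+-0.081633=1.0612
k=3 load: inc=-0.081633, refl=-0.081633·1.000000=-0.0816; V=1.142857+-0.081633+-0.081633=0.9796
k=4 src: inc=-0.081633, refl=-0.081633·-0.142857=0.0117; V=1.061224+-0.081633+0.011662=0.9913
k=5 load: inc=0.011662, refl=0.011662·1.000000=0.0117; V=0.979592+0.011662+0.011662=1.0029
k=6 src: inc=0.011662, refl=0.011662·-0.142857=-0.0017; V=0.991254+0.011662+-0.001666=1.0012
k=7 load: inc=-0.001666, refl=-0.001666·1.000000=-0.0017; V=1.002915+-0.001666+-0.001666=0.9996
k=8 src: inc=-0.001666, refl=-0.001666·-0.142857=0.0002; V=1.001249+-0.001666+0.000238=0.9998

0 0 source 0.5714
1 1 load 1.1429
2 2 source 1.0612
3 3 load 0.9796
4 4 source 0.9913
5 5 load 1.0029
6 6 source 1.0012
7 7 load 0.9996
8 8 source 0.9998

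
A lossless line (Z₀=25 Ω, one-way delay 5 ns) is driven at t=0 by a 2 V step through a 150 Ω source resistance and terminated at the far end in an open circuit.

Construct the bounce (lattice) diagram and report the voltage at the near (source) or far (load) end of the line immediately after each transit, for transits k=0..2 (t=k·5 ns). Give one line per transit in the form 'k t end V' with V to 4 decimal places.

Γ_L=1.000000, Γ_S=0.714286; launch V₁=2·25/175=0.285714
k=0 src: V=0.2857
k=1 load: inc=0.285714, refl=0.285714·1.000000=0.2857; V=0.000000+0.285714+0.285714=0.5714
k=2 src: inc=0.285714, refl=0.285714·0.714286=0.2041; V=0.285714+0.285714+0.204082=0.7755

0 0 source 0.2857
1 5 load 0.5714
2 10 source 0.7755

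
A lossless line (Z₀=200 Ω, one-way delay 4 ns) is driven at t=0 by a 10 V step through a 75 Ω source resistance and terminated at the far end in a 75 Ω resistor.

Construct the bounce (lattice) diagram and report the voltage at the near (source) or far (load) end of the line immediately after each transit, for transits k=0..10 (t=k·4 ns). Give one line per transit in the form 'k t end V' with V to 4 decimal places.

Γ_L=-0.454545, Γ_S=-0.454545; launch V₁=10·200/275=7.272727
k=0 src: V=7.2727
k=1 load: inc=7.272727, refl=7.272727·-0.454545=-3.3058; V=0.000000+7.272727+-3.305785=3.9669
k=2 src: inc=-3.305785, refl=-3.305785·-0.454545=1.5026; V=7.272727+-3.305785+1.502630=5.4696
k=3 load: inc=1.502630, refl=1.502630·-0.454545=-0.6830; V=3.966942+1.502630+-0.683013=4.7866
k=4 src: inc=-0.683013, refl=-0.683013·-0.454545=0.3105; V=5.469572+-0.683013+0.310461=5.0970
k=5 load: inc=0.310461, refl=0.310461·-0.454545=-0.1411; V=4.786558+0.310461+-0.141118=4.9559
k=6 src: inc=-0.141118, refl=-0.141118·-0.454545=0.0641; V=5.097019+-0.141118+0.064145=5.0200
k=7 load: inc=0.064145, refl=0.064145·-0.454545=-0.0292; V=4.955900+0.064145+-0.029157=4.9909
k=8 src: inc=-0.029157, refl=-0.029157·-0.454545=0.0133; V=5.020045+-0.029157+0.013253=5.0041
k=9 load: inc=0.013253, refl=0.013253·-0.454545=-0.0060; V=4.990889+0.013253+-0.006024=4.9981
k=10 src: inc=-0.006024, refl=-0.006024·-0.454545=0.0027; V=5.004142+-0.006024+0.002738=5.0009

0 0 source 7.2727
1 4 load 3.9669
2 8 source 5.4696
3 12 load 4.7866
4 16 source 5.0970
5 20 load 4.9559
6 24 source 5.0200
7 28 load 4.9909
8 32 source 5.0041
9 36 load 4.9981
10 40 source 5.0009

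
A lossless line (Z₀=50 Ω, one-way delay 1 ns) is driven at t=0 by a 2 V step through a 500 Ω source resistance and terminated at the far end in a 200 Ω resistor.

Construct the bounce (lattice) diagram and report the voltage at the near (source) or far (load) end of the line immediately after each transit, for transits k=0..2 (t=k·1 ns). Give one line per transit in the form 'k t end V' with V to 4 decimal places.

Γ_L=0.600000, Γ_S=0.818182; launch V₁=2·50/550=0.181818
k=0 src: V=0.1818
k=1 load: inc=0.181818, refl=0.181818·0.600000=0.1091; V=0.000000+0.181818+0.109091=0.2909
k=2 src: inc=0.109091, refl=0.109091·0.818182=0.0893; V=0.181818+0.109091+0.089256=0.3802

0 0 source 0.1818
1 1 load 0.2909
2 2 source 0.3802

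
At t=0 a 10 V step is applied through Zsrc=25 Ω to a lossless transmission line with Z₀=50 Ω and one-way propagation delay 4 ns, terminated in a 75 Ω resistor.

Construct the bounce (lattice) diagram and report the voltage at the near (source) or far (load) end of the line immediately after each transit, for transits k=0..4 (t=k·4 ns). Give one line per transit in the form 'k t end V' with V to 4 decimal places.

0 0 source 6.6667
1 4 load 8.0000
2 8 source 7.5556
3 12 load 7.4667
4 16 source 7.4963

Γ_L=0.200000, Γ_S=-0.333333; launch V₁=10·50/75=6.666667
k=0 src: V=6.6667
k=1 load: inc=6.666667, refl=6.666667·0.200000=1.3333; V=0.000000+6.666667+1.333333=8.0000
k=2 src: inc=1.333333, refl=1.333333·-0.333333=-0.4444; V=6.666667+1.333333+-0.444444=7.5556
k=3 load: inc=-0.444444, refl=-0.444444·0.200000=-0.0889; V=8.000000+-0.444444+-0.088889=7.4667
k=4 src: inc=-0.088889, refl=-0.088889·-0.333333=0.0296; V=7.555556+-0.088889+0.029630=7.4963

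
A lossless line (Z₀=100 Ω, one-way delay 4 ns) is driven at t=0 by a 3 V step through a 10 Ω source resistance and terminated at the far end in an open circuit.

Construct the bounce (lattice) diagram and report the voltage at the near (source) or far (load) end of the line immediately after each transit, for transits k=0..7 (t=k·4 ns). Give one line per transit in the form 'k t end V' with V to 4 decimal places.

Γ_L=1.000000, Γ_S=-0.818182; launch V₁=3·100/110=2.727273
k=0 src: V=2.7273
k=1 load: inc=2.727273, refl=2.727273·1.000000=2.7273; V=0.000000+2.727273+2.727273=5.4545
k=2 src: inc=2.727273, refl=2.727273·-0.818182=-2.2314; V=2.727273+2.727273+-2.231405=3.2231
k=3 load: inc=-2.231405, refl=-2.231405·1.000000=-2.2314; V=5.454545+-2.231405+-2.231405=0.9917
k=4 src: inc=-2.231405, refl=-2.231405·-0.818182=1.8257; V=3.223140+-2.231405+1.825695=2.8174
k=5 load: inc=1.825695, refl=1.825695·1.000000=1.8257; V=0.991736+1.825695+1.825695=4.6431
k=6 src: inc=1.825695, refl=1.825695·-0.818182=-1.4938; V=2.817431+1.825695+-1.493750=3.1494
k=7 load: inc=-1.493750, refl=-1.493750·1.000000=-1.4938; V=4.643125+-1.493750+-1.493750=1.6556

0 0 source 2.7273
1 4 load 5.4545
2 8 source 3.2231
3 12 load 0.9917
4 16 source 2.8174
5 20 load 4.6431
6 24 source 3.1494
7 28 load 1.6556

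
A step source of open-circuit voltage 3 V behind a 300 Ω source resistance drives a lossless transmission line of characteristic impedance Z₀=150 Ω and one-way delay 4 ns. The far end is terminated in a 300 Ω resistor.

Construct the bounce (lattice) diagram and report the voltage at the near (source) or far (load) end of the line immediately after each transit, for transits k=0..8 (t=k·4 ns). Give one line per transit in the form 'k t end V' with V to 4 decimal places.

Γ_L=0.333333, Γ_S=0.333333; launch V₁=3·150/450=1.000000
k=0 src: V=1.0000
k=1 load: inc=1.000000, refl=1.000000·0.333333=0.3333; V=0.000000+1.000000+0.333333=1.3333
k=2 src: inc=0.333333, refl=0.333333·0.333333=0.1111; V=1.000000+0.333333+0.111111=1.4444
k=3 load: inc=0.111111, refl=0.111111·0.333333=0.0370; V=1.333333+0.111111+0.037037=1.4815
k=4 src: inc=0.037037, refl=0.037037·0.333333=0.0123; V=1.444444+0.037037+0.012346=1.4938
k=5 load: inc=0.012346, refl=0.012346·0.333333=0.0041; V=1.481481+0.012346+0.004115=1.4979
k=6 src: inc=0.004115, refl=0.004115·0.333333=0.0014; V=1.493827+0.004115+0.001372=1.4993
k=7 load: inc=0.001372, refl=0.001372·0.333333=0.0005; V=1.497942+0.001372+0.000457=1.4998
k=8 src: inc=0.000457, refl=0.000457·0.333333=0.0002; V=1.499314+0.000457+0.000152=1.4999

0 0 source 1.0000
1 4 load 1.3333
2 8 source 1.4444
3 12 load 1.4815
4 16 source 1.4938
5 20 load 1.4979
6 24 source 1.4993
7 28 load 1.4998
8 32 source 1.4999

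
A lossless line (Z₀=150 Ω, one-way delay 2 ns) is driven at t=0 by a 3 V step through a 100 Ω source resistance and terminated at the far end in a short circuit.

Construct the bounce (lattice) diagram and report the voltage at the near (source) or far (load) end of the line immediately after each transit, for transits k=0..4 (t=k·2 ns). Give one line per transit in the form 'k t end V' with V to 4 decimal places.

0 0 source 1.8000
1 2 load 0.0000
2 4 source 0.3600
3 6 load 0.0000
4 8 source 0.0720

Γ_L=-1.000000, Γ_S=-0.200000; launch V₁=3·150/250=1.800000
k=0 src: V=1.8000
k=1 load: inc=1.800000, refl=1.800000·-1.000000=-1.8000; V=0.000000+1.800000+-1.800000=0.0000
k=2 src: inc=-1.800000, refl=-1.800000·-0.200000=0.3600; V=1.800000+-1.800000+0.360000=0.3600
k=3 load: inc=0.360000, refl=0.360000·-1.000000=-0.3600; V=0.000000+0.360000+-0.360000=0.0000
k=4 src: inc=-0.360000, refl=-0.360000·-0.200000=0.0720; V=0.360000+-0.360000+0.072000=0.0720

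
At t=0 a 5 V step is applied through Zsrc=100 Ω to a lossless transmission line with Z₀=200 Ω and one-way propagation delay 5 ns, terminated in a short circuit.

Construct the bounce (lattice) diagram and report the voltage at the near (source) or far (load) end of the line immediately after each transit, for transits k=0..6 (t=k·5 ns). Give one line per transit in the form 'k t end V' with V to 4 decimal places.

0 0 source 3.3333
1 5 load 0.0000
2 10 source 1.1111
3 15 load 0.0000
4 20 source 0.3704
5 25 load 0.0000
6 30 source 0.1235

Γ_L=-1.000000, Γ_S=-0.333333; launch V₁=5·200/300=3.333333
k=0 src: V=3.3333
k=1 load: inc=3.333333, refl=3.333333·-1.000000=-3.3333; V=0.000000+3.333333+-3.333333=0.0000
k=2 src: inc=-3.333333, refl=-3.333333·-0.333333=1.1111; V=3.333333+-3.333333+1.111111=1.1111
k=3 load: inc=1.111111, refl=1.111111·-1.000000=-1.1111; V=0.000000+1.111111+-1.111111=0.0000
k=4 src: inc=-1.111111, refl=-1.111111·-0.333333=0.3704; V=1.111111+-1.111111+0.370370=0.3704
k=5 load: inc=0.370370, refl=0.370370·-1.000000=-0.3704; V=0.000000+0.370370+-0.370370=0.0000
k=6 src: inc=-0.370370, refl=-0.370370·-0.333333=0.1235; V=0.370370+-0.370370+0.123457=0.1235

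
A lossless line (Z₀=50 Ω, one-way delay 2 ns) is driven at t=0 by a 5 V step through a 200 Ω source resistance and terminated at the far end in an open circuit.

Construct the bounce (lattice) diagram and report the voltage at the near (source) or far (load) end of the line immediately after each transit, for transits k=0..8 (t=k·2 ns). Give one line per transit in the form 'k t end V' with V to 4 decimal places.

Γ_L=1.000000, Γ_S=0.600000; launch V₁=5·50/250=1.000000
k=0 src: V=1.0000
k=1 load: inc=1.000000, refl=1.000000·1.000000=1.0000; V=0.000000+1.000000+1.000000=2.0000
k=2 src: inc=1.000000, refl=1.000000·0.600000=0.6000; V=1.000000+1.000000+0.600000=2.6000
k=3 load: inc=0.600000, refl=0.600000·1.000000=0.6000; V=2.000000+0.600000+0.600000=3.2000
k=4 src: inc=0.600000, refl=0.600000·0.600000=0.3600; V=2.600000+0.600000+0.360000=3.5600
k=5 load: inc=0.360000, refl=0.360000·1.000000=0.3600; V=3.200000+0.360000+0.360000=3.9200
k=6 src: inc=0.360000, refl=0.360000·0.600000=0.2160; V=3.560000+0.360000+0.216000=4.1360
k=7 load: inc=0.216000, refl=0.216000·1.000000=0.2160; V=3.920000+0.216000+0.216000=4.3520
k=8 src: inc=0.216000, refl=0.216000·0.600000=0.1296; V=4.136000+0.216000+0.129600=4.4816

0 0 source 1.0000
1 2 load 2.0000
2 4 source 2.6000
3 6 load 3.2000
4 8 source 3.5600
5 10 load 3.9200
6 12 source 4.1360
7 14 load 4.3520
8 16 source 4.4816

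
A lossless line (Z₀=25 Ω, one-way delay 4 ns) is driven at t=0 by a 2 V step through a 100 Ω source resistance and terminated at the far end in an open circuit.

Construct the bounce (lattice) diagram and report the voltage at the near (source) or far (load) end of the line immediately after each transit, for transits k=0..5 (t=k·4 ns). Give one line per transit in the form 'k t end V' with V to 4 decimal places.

0 0 source 0.4000
1 4 load 0.8000
2 8 source 1.0400
3 12 load 1.2800
4 16 source 1.4240
5 20 load 1.5680

Γ_L=1.000000, Γ_S=0.600000; launch V₁=2·25/125=0.400000
k=0 src: V=0.4000
k=1 load: inc=0.400000, refl=0.400000·1.000000=0.4000; V=0.000000+0.400000+0.400000=0.8000
k=2 src: inc=0.400000, refl=0.400000·0.600000=0.2400; V=0.400000+0.400000+0.240000=1.0400
k=3 load: inc=0.240000, refl=0.240000·1.000000=0.2400; V=0.800000+0.240000+0.240000=1.2800
k=4 src: inc=0.240000, refl=0.240000·0.600000=0.1440; V=1.040000+0.240000+0.144000=1.4240
k=5 load: inc=0.144000, refl=0.144000·1.000000=0.1440; V=1.280000+0.144000+0.144000=1.5680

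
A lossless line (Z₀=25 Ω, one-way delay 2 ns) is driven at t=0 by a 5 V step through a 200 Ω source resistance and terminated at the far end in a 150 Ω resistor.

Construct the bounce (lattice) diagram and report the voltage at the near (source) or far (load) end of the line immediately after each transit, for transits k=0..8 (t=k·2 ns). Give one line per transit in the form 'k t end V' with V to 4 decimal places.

0 0 source 0.5556
1 2 load 0.9524
2 4 source 1.2610
3 6 load 1.4815
4 8 source 1.6529
5 10 load 1.7754
6 12 source 1.8707
7 14 load 1.9387
8 16 source 1.9917

Γ_L=0.714286, Γ_S=0.777778; launch V₁=5·25/225=0.555556
k=0 src: V=0.5556
k=1 load: inc=0.555556, refl=0.555556·0.714286=0.3968; V=0.000000+0.555556+0.396825=0.9524
k=2 src: inc=0.396825, refl=0.396825·0.777778=0.3086; V=0.555556+0.396825+0.308642=1.2610
k=3 load: inc=0.308642, refl=0.308642·0.714286=0.2205; V=0.952381+0.308642+0.220459=1.4815
k=4 src: inc=0.220459, refl=0.220459·0.777778=0.1715; V=1.261023+0.220459+0.171468=1.6529
k=5 load: inc=0.171468, refl=0.171468·0.714286=0.1225; V=1.481481+0.171468+0.122477=1.7754
k=6 src: inc=0.122477, refl=0.122477·0.777778=0.0953; V=1.652949+0.122477+0.095260=1.8707
k=7 load: inc=0.095260, refl=0.095260·0.714286=0.0680; V=1.775426+0.095260+0.068043=1.9387
k=8 src: inc=0.068043, refl=0.068043·0.777778=0.0529; V=1.870686+0.068043+0.052922=1.9917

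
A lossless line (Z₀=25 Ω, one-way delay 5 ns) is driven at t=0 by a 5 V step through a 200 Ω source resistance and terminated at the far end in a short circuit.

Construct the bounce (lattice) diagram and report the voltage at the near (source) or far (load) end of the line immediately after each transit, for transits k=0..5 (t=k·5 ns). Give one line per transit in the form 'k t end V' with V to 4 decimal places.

0 0 source 0.5556
1 5 load 0.0000
2 10 source -0.4321
3 15 load 0.0000
4 20 source 0.3361
5 25 load 0.0000

Γ_L=-1.000000, Γ_S=0.777778; launch V₁=5·25/225=0.555556
k=0 src: V=0.5556
k=1 load: inc=0.555556, refl=0.555556·-1.000000=-0.5556; V=0.000000+0.555556+-0.555556=0.0000
k=2 src: inc=-0.555556, refl=-0.555556·0.777778=-0.4321; V=0.555556+-0.555556+-0.432099=-0.4321
k=3 load: inc=-0.432099, refl=-0.432099·-1.000000=0.4321; V=0.000000+-0.432099+0.432099=0.0000
k=4 src: inc=0.432099, refl=0.432099·0.777778=0.3361; V=-0.432099+0.432099+0.336077=0.3361
k=5 load: inc=0.336077, refl=0.336077·-1.000000=-0.3361; V=0.000000+0.336077+-0.336077=0.0000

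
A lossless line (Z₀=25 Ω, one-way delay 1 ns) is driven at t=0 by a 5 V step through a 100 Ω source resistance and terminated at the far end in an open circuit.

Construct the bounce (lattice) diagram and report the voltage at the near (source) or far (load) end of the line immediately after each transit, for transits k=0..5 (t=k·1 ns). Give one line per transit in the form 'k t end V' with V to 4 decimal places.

0 0 source 1.0000
1 1 load 2.0000
2 2 source 2.6000
3 3 load 3.2000
4 4 source 3.5600
5 5 load 3.9200

Γ_L=1.000000, Γ_S=0.600000; launch V₁=5·25/125=1.000000
k=0 src: V=1.0000
k=1 load: inc=1.000000, refl=1.000000·1.000000=1.0000; V=0.000000+1.000000+1.000000=2.0000
k=2 src: inc=1.000000, refl=1.000000·0.600000=0.6000; V=1.000000+1.000000+0.600000=2.6000
k=3 load: inc=0.600000, refl=0.600000·1.000000=0.6000; V=2.000000+0.600000+0.600000=3.2000
k=4 src: inc=0.600000, refl=0.600000·0.600000=0.3600; V=2.600000+0.600000+0.360000=3.5600
k=5 load: inc=0.360000, refl=0.360000·1.000000=0.3600; V=3.200000+0.360000+0.360000=3.9200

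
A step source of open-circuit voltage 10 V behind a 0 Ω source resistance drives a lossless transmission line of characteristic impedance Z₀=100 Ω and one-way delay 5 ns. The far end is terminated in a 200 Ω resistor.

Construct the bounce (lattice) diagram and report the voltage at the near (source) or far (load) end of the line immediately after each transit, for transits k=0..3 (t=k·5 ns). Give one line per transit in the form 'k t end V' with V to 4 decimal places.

0 0 source 10.0000
1 5 load 13.3333
2 10 source 10.0000
3 15 load 8.8889

Γ_L=0.333333, Γ_S=-1.000000; launch V₁=10·100/100=10.000000
k=0 src: V=10.0000
k=1 load: inc=10.000000, refl=10.000000·0.333333=3.3333; V=0.000000+10.000000+3.333333=13.3333
k=2 src: inc=3.333333, refl=3.333333·-1.000000=-3.3333; V=10.000000+3.333333+-3.333333=10.0000
k=3 load: inc=-3.333333, refl=-3.333333·0.333333=-1.1111; V=13.333333+-3.333333+-1.111111=8.8889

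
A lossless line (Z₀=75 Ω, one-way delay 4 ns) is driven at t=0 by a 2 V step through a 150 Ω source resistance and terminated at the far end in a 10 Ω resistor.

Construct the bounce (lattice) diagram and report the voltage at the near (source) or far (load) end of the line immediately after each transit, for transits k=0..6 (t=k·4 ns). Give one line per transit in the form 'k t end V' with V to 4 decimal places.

Γ_L=-0.764706, Γ_S=0.333333; launch V₁=2·75/225=0.666667
k=0 src: V=0.6667
k=1 load: inc=0.666667, refl=0.666667·-0.764706=-0.5098; V=0.000000+0.666667+-0.509804=0.1569
k=2 src: inc=-0.509804, refl=-0.509804·0.333333=-0.1699; V=0.666667+-0.509804+-0.169935=-0.0131
k=3 load: inc=-0.169935, refl=-0.169935·-0.764706=0.1300; V=0.156863+-0.169935+0.129950=0.1169
k=4 src: inc=0.129950, refl=0.129950·0.333333=0.0433; V=-0.013072+0.129950+0.043317=0.1602
k=5 load: inc=0.043317, refl=0.043317·-0.764706=-0.0331; V=0.116878+0.043317+-0.033125=0.1271
k=6 src: inc=-0.033125, refl=-0.033125·0.333333=-0.0110; V=0.160195+-0.033125+-0.011042=0.1160

0 0 source 0.6667
1 4 load 0.1569
2 8 source -0.0131
3 12 load 0.1169
4 16 source 0.1602
5 20 load 0.1271
6 24 source 0.1160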